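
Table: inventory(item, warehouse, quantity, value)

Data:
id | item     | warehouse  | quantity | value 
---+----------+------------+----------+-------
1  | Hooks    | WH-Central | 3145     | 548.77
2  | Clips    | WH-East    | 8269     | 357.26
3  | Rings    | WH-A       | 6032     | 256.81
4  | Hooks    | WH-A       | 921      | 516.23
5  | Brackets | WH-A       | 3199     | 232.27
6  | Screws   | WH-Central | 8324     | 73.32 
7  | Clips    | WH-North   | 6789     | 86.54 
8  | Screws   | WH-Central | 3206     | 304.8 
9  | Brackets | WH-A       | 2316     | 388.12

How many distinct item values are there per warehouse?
SELECT warehouse, COUNT(DISTINCT item)
FROM inventory
GROUP BY warehouse

Result:
  WH-A: 3 distinct
  WH-Central: 2 distinct
  WH-East: 1 distinct
  WH-North: 1 distinct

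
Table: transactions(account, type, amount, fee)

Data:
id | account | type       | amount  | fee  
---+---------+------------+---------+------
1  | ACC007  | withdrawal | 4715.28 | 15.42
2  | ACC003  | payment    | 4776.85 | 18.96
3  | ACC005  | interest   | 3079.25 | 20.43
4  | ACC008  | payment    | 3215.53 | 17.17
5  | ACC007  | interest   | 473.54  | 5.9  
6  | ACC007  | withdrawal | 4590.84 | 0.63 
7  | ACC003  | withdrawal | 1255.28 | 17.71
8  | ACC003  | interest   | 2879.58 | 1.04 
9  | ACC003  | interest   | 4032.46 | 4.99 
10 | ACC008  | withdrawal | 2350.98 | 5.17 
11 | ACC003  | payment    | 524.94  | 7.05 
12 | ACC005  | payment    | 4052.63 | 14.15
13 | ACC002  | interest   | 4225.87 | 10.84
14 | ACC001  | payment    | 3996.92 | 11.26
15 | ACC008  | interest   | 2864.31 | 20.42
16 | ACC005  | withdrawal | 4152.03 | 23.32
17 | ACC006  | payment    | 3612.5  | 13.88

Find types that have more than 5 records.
SELECT type, COUNT(*) as cnt
FROM transactions
GROUP BY type
HAVING COUNT(*) > 5

Result:
  interest: 6
  payment: 6

Note: HAVING filters groups after aggregation, WHERE filters rows before.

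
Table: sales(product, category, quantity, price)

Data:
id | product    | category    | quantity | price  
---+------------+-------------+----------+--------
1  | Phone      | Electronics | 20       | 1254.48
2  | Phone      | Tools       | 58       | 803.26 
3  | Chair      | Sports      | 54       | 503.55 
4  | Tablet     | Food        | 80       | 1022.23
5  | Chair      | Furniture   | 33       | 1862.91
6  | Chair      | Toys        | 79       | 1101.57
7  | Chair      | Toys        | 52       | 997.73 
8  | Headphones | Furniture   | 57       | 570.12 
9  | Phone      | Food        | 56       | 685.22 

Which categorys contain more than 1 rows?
SELECT category, COUNT(*) as cnt
FROM sales
GROUP BY category
HAVING COUNT(*) > 1

Result:
  Food: 2
  Furniture: 2
  Toys: 2

Note: HAVING filters groups after aggregation, WHERE filters rows before.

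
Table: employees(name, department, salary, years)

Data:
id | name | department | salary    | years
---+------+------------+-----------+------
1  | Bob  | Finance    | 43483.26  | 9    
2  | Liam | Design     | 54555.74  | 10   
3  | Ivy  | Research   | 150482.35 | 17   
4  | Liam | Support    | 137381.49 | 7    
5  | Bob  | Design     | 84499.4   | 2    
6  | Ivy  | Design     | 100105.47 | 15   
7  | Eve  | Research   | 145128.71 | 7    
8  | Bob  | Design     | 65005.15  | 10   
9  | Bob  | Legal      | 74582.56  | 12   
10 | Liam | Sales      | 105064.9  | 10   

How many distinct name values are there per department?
SELECT department, COUNT(DISTINCT name)
FROM employees
GROUP BY department

Result:
  Design: 3 distinct
  Finance: 1 distinct
  Legal: 1 distinct
  Research: 2 distinct
  Sales: 1 distinct
  Support: 1 distinct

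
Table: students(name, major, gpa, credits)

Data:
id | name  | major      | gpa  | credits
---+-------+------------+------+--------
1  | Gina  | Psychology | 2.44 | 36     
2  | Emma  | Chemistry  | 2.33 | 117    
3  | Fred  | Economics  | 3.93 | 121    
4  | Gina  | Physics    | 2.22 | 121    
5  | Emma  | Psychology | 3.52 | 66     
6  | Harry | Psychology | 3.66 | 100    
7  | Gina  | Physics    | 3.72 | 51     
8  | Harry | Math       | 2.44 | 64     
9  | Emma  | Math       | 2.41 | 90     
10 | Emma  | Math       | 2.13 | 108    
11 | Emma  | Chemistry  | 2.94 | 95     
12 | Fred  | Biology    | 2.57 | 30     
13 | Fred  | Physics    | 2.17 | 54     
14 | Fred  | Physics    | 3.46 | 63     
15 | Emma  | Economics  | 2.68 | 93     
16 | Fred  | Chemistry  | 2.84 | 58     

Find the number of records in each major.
SELECT major, COUNT(*) as count
FROM students
GROUP BY major

Result:
  Biology: 1
  Chemistry: 3
  Economics: 2
  Math: 3
  Physics: 4
  Psychology: 3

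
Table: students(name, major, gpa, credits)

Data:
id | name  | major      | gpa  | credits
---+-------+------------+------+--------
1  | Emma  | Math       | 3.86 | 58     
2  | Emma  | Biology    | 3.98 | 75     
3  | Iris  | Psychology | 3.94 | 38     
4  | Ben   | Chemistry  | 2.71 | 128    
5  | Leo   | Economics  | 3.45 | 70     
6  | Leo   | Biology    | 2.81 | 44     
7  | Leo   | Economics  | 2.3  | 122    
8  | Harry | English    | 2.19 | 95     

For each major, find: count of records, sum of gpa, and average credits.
SELECT major,
       COUNT(*) as cnt,
       SUM(gpa) as total_gpa,
       AVG(credits) as avg_credits
FROM students
GROUP BY major

Result:
  Biology: 2 records, 6.79 total gpa, 59.50 avg credits
  Chemistry: 1 records, 2.71 total gpa, 128.00 avg credits
  Economics: 2 records, 5.75 total gpa, 96.00 avg credits
  English: 1 records, 2.19 total gpa, 95.00 avg credits
  Math: 1 records, 3.86 total gpa, 58.00 avg credits
  Psychology: 1 records, 3.94 total gpa, 38.00 avg credits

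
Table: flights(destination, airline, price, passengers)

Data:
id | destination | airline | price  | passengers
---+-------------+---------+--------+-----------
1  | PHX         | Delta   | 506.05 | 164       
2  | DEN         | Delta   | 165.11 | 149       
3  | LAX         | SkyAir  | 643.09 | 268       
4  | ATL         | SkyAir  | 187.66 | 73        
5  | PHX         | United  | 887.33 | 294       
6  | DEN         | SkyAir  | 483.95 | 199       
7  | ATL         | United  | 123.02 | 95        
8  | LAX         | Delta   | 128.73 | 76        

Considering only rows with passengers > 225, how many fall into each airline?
SELECT airline, COUNT(*)
FROM flights
WHERE passengers > 225
GROUP BY airline

Note: WHERE filters rows before grouping.

Result:
  SkyAir: 1
  United: 1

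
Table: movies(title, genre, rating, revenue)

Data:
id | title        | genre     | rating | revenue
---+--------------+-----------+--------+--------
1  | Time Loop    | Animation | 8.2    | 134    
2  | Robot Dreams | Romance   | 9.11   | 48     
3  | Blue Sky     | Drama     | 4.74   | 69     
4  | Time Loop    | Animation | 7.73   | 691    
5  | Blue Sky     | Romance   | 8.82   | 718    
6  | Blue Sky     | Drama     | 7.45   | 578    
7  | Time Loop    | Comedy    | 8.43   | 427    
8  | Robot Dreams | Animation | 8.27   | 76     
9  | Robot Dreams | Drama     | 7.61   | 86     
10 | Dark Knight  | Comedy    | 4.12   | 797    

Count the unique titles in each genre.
SELECT genre, COUNT(DISTINCT title)
FROM movies
GROUP BY genre

Result:
  Animation: 2 distinct
  Comedy: 2 distinct
  Drama: 2 distinct
  Romance: 2 distinct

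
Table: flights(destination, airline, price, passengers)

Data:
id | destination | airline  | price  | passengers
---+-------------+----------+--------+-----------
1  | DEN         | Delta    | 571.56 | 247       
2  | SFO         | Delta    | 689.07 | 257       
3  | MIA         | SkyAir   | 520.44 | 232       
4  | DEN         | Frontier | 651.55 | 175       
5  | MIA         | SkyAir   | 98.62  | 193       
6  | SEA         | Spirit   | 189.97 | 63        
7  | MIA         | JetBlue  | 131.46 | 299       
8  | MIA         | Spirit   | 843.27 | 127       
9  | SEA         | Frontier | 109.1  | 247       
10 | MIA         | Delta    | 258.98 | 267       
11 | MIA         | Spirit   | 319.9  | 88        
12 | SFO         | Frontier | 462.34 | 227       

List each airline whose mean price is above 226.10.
SELECT airline, AVG(price)
FROM flights
GROUP BY airline
HAVING AVG(price) > 226.10

Result:
  Delta: avg=506.54
  Frontier: avg=407.66
  SkyAir: avg=309.53
  Spirit: avg=451.05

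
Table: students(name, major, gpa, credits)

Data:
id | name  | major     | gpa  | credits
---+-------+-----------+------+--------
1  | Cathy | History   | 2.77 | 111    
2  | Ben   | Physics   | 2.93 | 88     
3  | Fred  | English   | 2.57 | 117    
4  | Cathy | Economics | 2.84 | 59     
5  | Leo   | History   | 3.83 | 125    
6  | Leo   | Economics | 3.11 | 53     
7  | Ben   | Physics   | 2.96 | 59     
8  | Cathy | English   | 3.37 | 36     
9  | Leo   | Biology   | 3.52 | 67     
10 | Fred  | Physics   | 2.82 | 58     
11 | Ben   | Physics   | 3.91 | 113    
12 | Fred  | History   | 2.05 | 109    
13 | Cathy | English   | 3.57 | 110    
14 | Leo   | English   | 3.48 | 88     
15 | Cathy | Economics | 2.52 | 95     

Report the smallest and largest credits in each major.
SELECT major, MIN(credits), MAX(credits)
FROM students
GROUP BY major

Result:
  Biology: min=67, max=67
  Economics: min=53, max=95
  English: min=36, max=117
  History: min=109, max=125
  Physics: min=58, max=113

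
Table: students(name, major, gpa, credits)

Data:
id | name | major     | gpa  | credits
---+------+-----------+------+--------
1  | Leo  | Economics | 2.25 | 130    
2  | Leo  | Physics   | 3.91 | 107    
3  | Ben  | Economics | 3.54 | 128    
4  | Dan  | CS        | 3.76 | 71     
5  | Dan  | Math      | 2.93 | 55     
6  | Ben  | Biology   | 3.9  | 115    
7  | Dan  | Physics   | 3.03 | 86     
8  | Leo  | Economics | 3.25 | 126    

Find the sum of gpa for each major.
SELECT major, SUM(gpa) as result
FROM students
GROUP BY major

Result:
  Biology: 3.90
  CS: 3.76
  Economics: 9.04
  Math: 2.93
  Physics: 6.94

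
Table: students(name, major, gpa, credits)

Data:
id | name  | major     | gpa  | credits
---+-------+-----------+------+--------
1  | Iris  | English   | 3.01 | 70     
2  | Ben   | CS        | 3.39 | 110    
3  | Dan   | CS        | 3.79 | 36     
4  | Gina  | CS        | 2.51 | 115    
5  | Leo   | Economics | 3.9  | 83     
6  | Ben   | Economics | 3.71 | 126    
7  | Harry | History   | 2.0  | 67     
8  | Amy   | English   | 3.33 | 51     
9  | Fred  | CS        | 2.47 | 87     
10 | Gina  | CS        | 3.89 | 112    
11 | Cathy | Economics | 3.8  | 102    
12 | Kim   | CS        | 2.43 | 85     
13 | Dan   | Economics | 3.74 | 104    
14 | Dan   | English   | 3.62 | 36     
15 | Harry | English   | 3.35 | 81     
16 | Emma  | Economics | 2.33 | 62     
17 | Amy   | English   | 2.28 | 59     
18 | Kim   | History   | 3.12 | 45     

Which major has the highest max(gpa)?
SELECT major, MAX(gpa) as val
FROM students
GROUP BY major
ORDER BY val DESC
LIMIT 1

Result: Economics with max(gpa) = 3.90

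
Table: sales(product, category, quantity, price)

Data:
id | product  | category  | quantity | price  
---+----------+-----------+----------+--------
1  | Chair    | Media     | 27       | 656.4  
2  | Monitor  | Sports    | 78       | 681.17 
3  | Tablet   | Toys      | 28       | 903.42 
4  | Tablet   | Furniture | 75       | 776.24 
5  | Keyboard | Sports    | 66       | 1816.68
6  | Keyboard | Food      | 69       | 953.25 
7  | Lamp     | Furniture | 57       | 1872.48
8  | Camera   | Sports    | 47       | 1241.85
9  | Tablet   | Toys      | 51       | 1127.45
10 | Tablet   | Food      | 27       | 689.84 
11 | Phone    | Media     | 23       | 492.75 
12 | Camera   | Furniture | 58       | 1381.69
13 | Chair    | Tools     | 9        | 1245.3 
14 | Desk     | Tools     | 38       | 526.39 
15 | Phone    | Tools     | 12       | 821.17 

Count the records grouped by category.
SELECT category, COUNT(*) as count
FROM sales
GROUP BY category

Result:
  Food: 2
  Furniture: 3
  Media: 2
  Sports: 3
  Tools: 3
  Toys: 2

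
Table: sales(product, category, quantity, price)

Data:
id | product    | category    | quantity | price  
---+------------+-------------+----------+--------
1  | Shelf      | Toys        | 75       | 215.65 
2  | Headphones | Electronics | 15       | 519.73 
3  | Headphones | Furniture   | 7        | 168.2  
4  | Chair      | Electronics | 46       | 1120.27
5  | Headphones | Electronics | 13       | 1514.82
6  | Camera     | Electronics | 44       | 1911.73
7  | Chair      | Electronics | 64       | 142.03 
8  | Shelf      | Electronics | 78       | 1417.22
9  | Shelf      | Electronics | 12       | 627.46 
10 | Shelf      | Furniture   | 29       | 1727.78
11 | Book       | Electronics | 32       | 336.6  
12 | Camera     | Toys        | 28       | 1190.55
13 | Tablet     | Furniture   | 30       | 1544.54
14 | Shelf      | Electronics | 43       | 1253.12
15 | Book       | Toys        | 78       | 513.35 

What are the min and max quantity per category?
SELECT category, MIN(quantity), MAX(quantity)
FROM sales
GROUP BY category

Result:
  Electronics: min=12, max=78
  Furniture: min=7, max=30
  Toys: min=28, max=78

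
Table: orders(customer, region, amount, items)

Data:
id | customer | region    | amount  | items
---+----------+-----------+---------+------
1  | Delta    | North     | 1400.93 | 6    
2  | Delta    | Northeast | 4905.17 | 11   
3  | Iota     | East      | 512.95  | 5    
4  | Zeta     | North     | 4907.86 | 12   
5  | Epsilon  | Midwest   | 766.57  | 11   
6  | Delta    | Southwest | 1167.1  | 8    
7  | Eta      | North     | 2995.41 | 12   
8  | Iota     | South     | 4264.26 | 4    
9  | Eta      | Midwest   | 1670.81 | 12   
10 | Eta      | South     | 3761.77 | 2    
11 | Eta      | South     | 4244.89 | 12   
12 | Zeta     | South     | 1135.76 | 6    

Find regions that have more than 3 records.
SELECT region, COUNT(*) as cnt
FROM orders
GROUP BY region
HAVING COUNT(*) > 3

Result:
  South: 4

Note: HAVING filters groups after aggregation, WHERE filters rows before.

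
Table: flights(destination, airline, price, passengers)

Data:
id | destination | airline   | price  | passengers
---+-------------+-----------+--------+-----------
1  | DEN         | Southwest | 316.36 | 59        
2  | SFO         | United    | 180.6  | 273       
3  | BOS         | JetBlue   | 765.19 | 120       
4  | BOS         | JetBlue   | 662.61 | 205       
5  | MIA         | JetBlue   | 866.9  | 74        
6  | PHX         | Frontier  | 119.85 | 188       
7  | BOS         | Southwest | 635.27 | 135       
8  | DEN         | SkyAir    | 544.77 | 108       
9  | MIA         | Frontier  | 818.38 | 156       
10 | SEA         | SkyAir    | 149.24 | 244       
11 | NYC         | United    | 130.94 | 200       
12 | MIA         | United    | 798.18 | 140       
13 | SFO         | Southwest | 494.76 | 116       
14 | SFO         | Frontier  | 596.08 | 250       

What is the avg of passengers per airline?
SELECT airline, AVG(passengers) as result
FROM flights
GROUP BY airline

Result:
  Frontier: 198.00
  JetBlue: 133.00
  SkyAir: 176.00
  Southwest: 103.33
  United: 204.33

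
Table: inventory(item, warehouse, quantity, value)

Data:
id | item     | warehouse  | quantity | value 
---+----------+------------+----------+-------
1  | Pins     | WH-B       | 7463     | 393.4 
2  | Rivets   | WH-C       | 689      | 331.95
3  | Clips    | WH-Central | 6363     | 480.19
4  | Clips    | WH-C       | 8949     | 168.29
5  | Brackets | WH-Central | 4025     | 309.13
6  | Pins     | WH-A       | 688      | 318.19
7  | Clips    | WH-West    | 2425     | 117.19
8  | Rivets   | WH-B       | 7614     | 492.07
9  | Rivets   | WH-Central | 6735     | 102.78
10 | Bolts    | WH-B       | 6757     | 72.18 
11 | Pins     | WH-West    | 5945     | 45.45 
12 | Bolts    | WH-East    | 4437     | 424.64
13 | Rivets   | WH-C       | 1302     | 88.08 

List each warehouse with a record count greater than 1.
SELECT warehouse, COUNT(*) as cnt
FROM inventory
GROUP BY warehouse
HAVING COUNT(*) > 1

Result:
  WH-B: 3
  WH-C: 3
  WH-Central: 3
  WH-West: 2

Note: HAVING filters groups after aggregation, WHERE filters rows before.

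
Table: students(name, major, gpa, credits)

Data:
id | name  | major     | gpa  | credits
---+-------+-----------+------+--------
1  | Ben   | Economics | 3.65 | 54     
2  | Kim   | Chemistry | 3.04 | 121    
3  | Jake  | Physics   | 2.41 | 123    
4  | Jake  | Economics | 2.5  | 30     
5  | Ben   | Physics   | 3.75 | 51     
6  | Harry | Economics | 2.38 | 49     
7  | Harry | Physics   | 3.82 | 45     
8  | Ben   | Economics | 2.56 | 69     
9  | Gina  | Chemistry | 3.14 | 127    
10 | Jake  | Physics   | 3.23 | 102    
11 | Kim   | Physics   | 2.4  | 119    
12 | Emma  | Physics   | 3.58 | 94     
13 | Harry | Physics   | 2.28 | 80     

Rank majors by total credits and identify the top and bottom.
SELECT major, SUM(credits)
FROM students
GROUP BY major
ORDER BY SUM(credits)

All groups:
  Economics: 202
  Chemistry: 248
  Physics: 614

Highest: Physics (614)
Lowest: Economics (202)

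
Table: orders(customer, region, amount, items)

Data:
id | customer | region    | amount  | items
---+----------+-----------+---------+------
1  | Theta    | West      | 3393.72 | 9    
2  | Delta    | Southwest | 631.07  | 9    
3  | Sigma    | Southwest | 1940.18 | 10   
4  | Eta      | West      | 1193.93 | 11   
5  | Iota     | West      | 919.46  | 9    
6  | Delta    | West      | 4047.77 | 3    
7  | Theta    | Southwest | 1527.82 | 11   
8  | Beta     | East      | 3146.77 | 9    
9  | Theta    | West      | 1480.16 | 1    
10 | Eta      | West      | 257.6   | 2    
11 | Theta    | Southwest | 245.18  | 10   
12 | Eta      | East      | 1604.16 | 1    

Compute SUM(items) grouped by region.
SELECT region, SUM(items) as result
FROM orders
GROUP BY region

Result:
  East: 10
  Southwest: 40
  West: 35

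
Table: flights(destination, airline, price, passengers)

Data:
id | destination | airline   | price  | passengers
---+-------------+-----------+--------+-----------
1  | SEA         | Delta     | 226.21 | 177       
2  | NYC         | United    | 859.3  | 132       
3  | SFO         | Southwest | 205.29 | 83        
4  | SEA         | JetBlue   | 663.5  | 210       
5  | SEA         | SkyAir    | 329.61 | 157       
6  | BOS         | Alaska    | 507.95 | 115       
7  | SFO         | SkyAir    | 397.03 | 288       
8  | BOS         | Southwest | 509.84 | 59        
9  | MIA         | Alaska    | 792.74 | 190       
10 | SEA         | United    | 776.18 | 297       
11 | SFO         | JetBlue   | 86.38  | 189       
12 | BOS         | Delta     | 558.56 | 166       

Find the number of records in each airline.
SELECT airline, COUNT(*) as count
FROM flights
GROUP BY airline

Result:
  Alaska: 2
  Delta: 2
  JetBlue: 2
  SkyAir: 2
  Southwest: 2
  United: 2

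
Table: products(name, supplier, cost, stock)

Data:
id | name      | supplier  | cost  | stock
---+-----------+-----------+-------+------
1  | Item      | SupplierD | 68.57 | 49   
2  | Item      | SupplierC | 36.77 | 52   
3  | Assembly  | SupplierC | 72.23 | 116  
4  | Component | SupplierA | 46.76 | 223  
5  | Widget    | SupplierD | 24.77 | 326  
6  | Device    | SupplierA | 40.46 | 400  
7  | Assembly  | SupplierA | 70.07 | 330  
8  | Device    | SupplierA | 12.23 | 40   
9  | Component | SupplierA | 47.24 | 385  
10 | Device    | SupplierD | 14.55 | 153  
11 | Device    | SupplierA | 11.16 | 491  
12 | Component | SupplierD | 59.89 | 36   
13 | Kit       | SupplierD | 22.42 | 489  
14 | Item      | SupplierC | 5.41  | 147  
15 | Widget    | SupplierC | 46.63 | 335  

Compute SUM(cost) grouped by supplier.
SELECT supplier, SUM(cost) as result
FROM products
GROUP BY supplier

Result:
  SupplierA: 227.92
  SupplierC: 161.04
  SupplierD: 190.20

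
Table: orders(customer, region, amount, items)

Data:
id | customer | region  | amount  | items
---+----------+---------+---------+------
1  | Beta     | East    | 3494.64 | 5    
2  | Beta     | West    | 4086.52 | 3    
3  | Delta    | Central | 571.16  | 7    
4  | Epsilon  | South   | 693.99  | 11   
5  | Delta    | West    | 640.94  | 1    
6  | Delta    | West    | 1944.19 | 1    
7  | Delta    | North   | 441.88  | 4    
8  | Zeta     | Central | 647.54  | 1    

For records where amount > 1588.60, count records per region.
SELECT region, COUNT(*)
FROM orders
WHERE amount > 1588.60
GROUP BY region

Note: WHERE filters rows before grouping.

Result:
  East: 1
  West: 2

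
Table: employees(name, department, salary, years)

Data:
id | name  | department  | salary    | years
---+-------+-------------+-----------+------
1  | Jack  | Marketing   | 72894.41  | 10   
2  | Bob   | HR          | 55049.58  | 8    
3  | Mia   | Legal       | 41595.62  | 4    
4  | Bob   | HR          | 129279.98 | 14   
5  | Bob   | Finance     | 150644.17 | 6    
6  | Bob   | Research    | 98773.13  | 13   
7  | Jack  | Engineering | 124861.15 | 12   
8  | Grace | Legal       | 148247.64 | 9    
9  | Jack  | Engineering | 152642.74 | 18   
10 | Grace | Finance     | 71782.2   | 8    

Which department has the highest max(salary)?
SELECT department, MAX(salary) as val
FROM employees
GROUP BY department
ORDER BY val DESC
LIMIT 1

Result: Engineering with max(salary) = 152642.74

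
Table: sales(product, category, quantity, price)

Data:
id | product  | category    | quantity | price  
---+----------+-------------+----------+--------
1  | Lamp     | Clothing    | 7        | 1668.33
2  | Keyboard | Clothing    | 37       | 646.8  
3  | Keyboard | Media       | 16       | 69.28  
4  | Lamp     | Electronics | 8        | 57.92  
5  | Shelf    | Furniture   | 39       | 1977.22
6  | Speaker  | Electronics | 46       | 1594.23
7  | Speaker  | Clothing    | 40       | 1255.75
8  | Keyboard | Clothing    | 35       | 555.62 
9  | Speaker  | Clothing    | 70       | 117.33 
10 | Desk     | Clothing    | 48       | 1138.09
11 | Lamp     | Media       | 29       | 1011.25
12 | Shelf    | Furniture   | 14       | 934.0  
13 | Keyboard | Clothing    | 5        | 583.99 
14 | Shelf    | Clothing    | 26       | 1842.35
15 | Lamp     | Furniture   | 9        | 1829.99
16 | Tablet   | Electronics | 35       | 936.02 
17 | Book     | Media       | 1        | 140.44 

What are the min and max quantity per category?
SELECT category, MIN(quantity), MAX(quantity)
FROM sales
GROUP BY category

Result:
  Clothing: min=5, max=70
  Electronics: min=8, max=46
  Furniture: min=9, max=39
  Media: min=1, max=29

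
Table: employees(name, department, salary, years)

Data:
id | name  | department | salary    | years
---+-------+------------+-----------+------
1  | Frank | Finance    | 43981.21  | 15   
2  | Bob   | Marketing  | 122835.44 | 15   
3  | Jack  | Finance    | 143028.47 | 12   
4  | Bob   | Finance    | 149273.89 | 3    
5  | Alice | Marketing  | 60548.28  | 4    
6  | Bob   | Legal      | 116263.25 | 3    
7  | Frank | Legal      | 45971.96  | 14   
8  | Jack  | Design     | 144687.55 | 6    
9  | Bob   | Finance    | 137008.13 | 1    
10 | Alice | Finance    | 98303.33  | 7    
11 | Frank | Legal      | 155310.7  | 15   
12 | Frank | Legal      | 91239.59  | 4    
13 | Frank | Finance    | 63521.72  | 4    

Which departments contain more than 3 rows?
SELECT department, COUNT(*) as cnt
FROM employees
GROUP BY department
HAVING COUNT(*) > 3

Result:
  Finance: 6
  Legal: 4

Note: HAVING filters groups after aggregation, WHERE filters rows before.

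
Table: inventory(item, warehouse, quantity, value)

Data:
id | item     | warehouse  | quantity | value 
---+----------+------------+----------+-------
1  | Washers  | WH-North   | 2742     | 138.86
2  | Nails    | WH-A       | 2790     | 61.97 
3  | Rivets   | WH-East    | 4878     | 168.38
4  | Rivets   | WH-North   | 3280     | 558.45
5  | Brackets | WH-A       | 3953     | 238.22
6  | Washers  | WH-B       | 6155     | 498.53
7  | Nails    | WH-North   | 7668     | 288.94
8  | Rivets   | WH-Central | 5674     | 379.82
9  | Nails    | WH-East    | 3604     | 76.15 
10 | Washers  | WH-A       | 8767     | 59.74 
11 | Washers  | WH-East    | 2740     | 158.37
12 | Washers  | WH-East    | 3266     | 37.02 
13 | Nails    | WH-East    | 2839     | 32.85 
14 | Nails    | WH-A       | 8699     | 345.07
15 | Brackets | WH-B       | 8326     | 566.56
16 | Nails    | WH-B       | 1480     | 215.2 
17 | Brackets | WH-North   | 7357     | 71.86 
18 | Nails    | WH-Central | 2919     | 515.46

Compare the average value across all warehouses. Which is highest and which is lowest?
SELECT warehouse, AVG(value)
FROM inventory
GROUP BY warehouse
ORDER BY AVG(value)

All groups:
  WH-East: 94.55
  WH-A: 176.25
  WH-North: 264.53
  WH-B: 426.76
  WH-Central: 447.64

Highest: WH-Central (447.64)
Lowest: WH-East (94.55)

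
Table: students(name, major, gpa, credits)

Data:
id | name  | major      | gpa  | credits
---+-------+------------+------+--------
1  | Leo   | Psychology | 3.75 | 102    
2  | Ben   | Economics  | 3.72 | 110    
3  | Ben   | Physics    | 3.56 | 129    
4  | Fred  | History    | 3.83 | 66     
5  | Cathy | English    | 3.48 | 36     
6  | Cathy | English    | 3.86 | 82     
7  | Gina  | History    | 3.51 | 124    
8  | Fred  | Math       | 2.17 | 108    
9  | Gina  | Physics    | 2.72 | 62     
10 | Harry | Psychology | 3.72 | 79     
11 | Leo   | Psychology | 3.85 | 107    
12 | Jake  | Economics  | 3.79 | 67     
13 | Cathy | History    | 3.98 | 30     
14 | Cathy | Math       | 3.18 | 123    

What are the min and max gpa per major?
SELECT major, MIN(gpa), MAX(gpa)
FROM students
GROUP BY major

Result:
  Economics: min=3.72, max=3.79
  English: min=3.48, max=3.86
  History: min=3.51, max=3.98
  Math: min=2.17, max=3.18
  Physics: min=2.72, max=3.56
  Psychology: min=3.72, max=3.85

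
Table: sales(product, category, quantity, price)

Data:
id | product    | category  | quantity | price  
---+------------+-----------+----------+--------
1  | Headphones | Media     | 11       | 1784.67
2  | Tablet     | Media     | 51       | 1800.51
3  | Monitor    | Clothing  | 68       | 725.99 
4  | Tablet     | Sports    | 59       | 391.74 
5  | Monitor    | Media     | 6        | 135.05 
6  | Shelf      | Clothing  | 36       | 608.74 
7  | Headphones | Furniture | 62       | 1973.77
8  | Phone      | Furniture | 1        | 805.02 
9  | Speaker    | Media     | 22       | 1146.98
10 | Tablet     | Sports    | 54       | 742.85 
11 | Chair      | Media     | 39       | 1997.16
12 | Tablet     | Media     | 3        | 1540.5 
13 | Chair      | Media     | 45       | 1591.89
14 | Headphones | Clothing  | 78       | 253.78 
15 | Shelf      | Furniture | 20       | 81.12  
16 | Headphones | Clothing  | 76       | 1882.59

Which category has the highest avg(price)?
SELECT category, AVG(price) as val
FROM sales
GROUP BY category
ORDER BY val DESC
LIMIT 1

Result: Media with avg(price) = 1428.11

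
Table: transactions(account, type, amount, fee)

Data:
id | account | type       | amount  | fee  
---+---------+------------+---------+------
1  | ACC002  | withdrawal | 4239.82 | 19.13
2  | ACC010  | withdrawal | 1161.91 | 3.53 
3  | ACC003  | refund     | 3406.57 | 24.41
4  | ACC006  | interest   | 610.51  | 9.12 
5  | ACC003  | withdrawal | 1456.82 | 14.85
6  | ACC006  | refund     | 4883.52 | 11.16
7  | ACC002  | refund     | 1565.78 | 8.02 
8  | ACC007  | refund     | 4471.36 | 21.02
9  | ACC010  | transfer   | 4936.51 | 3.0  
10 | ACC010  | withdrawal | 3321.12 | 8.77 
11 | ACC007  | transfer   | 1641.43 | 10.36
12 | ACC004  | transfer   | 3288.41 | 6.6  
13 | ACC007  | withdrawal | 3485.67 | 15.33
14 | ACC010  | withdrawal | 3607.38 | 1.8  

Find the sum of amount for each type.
SELECT type, SUM(amount) as result
FROM transactions
GROUP BY type

Result:
  interest: 610.51
  refund: 14327.23
  transfer: 9866.35
  withdrawal: 17272.72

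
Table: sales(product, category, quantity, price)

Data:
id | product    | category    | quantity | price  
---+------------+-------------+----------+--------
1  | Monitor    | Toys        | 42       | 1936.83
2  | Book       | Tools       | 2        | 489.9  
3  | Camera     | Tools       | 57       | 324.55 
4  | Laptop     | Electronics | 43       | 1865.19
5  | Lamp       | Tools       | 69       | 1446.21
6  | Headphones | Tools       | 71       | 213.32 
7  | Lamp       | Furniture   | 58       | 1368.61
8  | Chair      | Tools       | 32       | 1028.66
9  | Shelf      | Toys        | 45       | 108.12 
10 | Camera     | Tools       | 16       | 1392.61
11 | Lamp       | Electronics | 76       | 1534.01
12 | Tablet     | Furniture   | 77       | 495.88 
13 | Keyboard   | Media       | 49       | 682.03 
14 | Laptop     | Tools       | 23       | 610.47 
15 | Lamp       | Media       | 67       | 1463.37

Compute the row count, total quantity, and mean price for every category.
SELECT category,
       COUNT(*) as cnt,
       SUM(quantity) as total_quantity,
       AVG(price) as avg_price
FROM sales
GROUP BY category

Result:
  Electronics: 2 records, 119 total quantity, 1699.60 avg price
  Furniture: 2 records, 135 total quantity, 932.25 avg price
  Media: 2 records, 116 total quantity, 1072.70 avg price
  Tools: 7 records, 270 total quantity, 786.53 avg price
  Toys: 2 records, 87 total quantity, 1022.48 avg price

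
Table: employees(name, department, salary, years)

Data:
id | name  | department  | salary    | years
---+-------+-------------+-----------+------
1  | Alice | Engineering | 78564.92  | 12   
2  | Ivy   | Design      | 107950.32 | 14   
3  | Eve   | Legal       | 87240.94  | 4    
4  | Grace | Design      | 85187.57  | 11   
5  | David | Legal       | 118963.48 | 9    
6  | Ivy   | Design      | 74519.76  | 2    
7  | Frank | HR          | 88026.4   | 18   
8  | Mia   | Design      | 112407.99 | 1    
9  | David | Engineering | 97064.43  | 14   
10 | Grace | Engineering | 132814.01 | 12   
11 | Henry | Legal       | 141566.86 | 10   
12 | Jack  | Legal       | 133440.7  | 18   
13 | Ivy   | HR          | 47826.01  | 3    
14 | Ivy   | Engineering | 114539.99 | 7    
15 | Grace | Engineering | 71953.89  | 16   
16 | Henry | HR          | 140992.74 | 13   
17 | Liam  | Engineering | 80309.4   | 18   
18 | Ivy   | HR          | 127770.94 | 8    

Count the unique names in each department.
SELECT department, COUNT(DISTINCT name)
FROM employees
GROUP BY department

Result:
  Design: 3 distinct
  Engineering: 5 distinct
  HR: 3 distinct
  Legal: 4 distinct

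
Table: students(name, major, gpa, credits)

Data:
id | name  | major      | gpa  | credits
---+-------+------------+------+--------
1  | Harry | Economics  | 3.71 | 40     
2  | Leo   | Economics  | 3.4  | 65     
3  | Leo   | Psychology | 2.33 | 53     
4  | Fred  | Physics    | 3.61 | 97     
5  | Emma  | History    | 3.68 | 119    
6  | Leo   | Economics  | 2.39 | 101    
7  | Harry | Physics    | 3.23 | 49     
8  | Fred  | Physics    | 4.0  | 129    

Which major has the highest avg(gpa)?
SELECT major, AVG(gpa) as val
FROM students
GROUP BY major
ORDER BY val DESC
LIMIT 1

Result: History with avg(gpa) = 3.68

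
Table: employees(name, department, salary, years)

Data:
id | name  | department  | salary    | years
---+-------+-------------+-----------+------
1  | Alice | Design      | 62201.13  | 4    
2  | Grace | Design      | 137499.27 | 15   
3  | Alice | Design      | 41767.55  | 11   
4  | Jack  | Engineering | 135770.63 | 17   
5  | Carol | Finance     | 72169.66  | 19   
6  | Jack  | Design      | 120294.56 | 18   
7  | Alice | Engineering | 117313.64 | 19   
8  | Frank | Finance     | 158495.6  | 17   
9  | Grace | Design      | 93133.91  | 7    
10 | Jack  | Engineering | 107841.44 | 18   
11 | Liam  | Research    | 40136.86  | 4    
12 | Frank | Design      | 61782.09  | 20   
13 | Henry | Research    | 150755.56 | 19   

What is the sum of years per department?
SELECT department, SUM(years) as result
FROM employees
GROUP BY department

Result:
  Design: 75
  Engineering: 54
  Finance: 36
  Research: 23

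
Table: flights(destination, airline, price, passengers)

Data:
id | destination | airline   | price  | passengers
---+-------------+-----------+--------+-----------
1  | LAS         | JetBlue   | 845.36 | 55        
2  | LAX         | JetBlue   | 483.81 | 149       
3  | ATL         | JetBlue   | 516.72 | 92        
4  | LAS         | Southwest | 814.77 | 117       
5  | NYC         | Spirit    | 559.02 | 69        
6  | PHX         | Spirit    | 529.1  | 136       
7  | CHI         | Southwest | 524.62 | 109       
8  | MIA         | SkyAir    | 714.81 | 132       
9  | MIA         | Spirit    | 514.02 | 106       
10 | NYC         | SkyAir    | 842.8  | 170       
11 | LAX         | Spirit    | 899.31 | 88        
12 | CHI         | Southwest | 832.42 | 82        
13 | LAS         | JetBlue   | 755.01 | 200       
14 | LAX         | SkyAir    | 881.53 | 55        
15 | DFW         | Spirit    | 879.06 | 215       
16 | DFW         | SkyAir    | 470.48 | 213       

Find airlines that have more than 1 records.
SELECT airline, COUNT(*) as cnt
FROM flights
GROUP BY airline
HAVING COUNT(*) > 1

Result:
  JetBlue: 4
  SkyAir: 4
  Southwest: 3
  Spirit: 5

Note: HAVING filters groups after aggregation, WHERE filters rows before.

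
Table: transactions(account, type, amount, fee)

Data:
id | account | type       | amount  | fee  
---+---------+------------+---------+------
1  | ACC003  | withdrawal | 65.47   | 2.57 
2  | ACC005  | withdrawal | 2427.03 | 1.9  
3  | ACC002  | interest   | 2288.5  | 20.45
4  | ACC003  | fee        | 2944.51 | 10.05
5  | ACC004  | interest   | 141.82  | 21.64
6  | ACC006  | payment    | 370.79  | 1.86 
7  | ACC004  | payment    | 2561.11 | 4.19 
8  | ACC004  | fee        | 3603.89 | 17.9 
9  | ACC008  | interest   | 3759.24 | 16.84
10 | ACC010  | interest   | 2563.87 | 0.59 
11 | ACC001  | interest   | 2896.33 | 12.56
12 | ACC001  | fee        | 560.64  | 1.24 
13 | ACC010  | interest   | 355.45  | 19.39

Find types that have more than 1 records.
SELECT type, COUNT(*) as cnt
FROM transactions
GROUP BY type
HAVING COUNT(*) > 1

Result:
  fee: 3
  interest: 6
  payment: 2
  withdrawal: 2

Note: HAVING filters groups after aggregation, WHERE filters rows before.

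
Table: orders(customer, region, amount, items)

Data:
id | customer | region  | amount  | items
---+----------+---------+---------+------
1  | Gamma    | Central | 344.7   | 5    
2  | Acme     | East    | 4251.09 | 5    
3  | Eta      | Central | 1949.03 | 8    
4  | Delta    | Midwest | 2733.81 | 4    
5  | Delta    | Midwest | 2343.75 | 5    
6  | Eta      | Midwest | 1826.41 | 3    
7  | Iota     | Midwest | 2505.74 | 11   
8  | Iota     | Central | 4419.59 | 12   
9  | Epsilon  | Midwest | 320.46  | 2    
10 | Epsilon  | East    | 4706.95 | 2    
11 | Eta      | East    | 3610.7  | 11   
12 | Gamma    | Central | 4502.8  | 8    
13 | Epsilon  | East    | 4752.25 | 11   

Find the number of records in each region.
SELECT region, COUNT(*) as count
FROM orders
GROUP BY region

Result:
  Central: 4
  East: 4
  Midwest: 5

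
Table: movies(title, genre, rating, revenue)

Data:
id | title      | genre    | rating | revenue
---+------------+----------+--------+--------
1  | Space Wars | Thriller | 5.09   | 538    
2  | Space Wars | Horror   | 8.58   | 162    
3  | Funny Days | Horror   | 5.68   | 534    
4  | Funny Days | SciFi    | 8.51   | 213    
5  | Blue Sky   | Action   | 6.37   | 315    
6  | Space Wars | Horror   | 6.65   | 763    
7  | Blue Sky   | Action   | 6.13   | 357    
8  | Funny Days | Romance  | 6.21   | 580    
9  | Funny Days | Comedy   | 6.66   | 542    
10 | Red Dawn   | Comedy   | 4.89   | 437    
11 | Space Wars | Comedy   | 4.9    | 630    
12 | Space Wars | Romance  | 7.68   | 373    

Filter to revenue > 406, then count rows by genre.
SELECT genre, COUNT(*)
FROM movies
WHERE revenue > 406
GROUP BY genre

Note: WHERE filters rows before grouping.

Result:
  Comedy: 3
  Horror: 2
  Romance: 1
  Thriller: 1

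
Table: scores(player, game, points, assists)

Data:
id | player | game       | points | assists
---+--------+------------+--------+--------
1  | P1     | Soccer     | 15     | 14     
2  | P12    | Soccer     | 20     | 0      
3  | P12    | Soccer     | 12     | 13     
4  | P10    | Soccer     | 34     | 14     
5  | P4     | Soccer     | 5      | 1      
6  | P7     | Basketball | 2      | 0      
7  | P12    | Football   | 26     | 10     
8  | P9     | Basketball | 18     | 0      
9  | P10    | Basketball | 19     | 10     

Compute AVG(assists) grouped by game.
SELECT game, AVG(assists) as result
FROM scores
GROUP BY game

Result:
  Basketball: 3.33
  Football: 10.00
  Soccer: 8.40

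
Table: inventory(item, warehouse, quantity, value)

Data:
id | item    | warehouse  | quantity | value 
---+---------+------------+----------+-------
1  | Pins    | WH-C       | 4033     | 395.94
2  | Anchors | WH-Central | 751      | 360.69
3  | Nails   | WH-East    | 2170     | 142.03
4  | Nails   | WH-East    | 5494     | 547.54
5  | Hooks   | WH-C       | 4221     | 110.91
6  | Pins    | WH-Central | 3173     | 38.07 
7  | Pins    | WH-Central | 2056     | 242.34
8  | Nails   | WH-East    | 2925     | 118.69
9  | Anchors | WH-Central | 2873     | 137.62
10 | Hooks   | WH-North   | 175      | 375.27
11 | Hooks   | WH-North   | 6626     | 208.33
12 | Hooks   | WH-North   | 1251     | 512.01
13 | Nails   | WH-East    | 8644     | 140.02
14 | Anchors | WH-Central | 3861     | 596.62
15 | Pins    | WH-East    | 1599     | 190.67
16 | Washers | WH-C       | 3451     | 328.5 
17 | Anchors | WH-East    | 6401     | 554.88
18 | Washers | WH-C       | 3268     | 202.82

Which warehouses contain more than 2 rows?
SELECT warehouse, COUNT(*) as cnt
FROM inventory
GROUP BY warehouse
HAVING COUNT(*) > 2

Result:
  WH-C: 4
  WH-Central: 5
  WH-East: 6
  WH-North: 3

Note: HAVING filters groups after aggregation, WHERE filters rows before.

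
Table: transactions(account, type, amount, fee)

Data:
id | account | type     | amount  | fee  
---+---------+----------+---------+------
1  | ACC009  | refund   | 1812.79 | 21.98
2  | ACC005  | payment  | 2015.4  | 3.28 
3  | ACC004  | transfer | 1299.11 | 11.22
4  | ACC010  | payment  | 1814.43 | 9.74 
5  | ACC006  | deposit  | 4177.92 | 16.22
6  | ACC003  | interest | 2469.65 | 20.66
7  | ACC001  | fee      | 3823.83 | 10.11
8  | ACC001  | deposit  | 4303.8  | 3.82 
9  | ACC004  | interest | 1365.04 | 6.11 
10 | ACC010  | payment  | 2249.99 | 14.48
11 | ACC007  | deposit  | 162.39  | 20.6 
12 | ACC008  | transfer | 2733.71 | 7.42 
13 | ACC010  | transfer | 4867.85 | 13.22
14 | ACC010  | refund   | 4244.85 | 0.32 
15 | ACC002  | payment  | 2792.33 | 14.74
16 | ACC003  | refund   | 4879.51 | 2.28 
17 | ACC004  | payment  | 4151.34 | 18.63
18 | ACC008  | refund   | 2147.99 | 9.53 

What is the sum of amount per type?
SELECT type, SUM(amount) as result
FROM transactions
GROUP BY type

Result:
  deposit: 8644.11
  fee: 3823.83
  interest: 3834.69
  payment: 13023.49
  refund: 13085.14
  transfer: 8900.67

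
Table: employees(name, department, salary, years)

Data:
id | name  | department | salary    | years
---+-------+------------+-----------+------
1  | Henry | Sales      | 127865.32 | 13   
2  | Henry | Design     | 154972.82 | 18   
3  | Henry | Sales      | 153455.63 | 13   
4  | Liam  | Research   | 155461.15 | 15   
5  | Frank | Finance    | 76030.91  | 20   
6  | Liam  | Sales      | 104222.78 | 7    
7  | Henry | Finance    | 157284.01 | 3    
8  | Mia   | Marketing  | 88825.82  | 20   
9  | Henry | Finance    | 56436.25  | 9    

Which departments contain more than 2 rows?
SELECT department, COUNT(*) as cnt
FROM employees
GROUP BY department
HAVING COUNT(*) > 2

Result:
  Finance: 3
  Sales: 3

Note: HAVING filters groups after aggregation, WHERE filters rows before.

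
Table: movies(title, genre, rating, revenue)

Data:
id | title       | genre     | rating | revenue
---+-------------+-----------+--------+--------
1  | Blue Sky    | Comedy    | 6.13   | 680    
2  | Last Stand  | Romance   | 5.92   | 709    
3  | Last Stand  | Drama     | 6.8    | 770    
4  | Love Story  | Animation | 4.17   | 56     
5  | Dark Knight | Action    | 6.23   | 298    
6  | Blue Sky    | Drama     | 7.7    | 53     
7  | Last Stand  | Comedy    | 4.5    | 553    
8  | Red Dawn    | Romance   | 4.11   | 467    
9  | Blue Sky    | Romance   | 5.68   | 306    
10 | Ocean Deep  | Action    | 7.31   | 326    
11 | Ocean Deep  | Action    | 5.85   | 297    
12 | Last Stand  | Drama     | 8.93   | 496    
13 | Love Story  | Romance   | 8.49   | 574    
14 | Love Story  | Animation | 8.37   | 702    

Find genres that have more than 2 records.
SELECT genre, COUNT(*) as cnt
FROM movies
GROUP BY genre
HAVING COUNT(*) > 2

Result:
  Action: 3
  Drama: 3
  Romance: 4

Note: HAVING filters groups after aggregation, WHERE filters rows before.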